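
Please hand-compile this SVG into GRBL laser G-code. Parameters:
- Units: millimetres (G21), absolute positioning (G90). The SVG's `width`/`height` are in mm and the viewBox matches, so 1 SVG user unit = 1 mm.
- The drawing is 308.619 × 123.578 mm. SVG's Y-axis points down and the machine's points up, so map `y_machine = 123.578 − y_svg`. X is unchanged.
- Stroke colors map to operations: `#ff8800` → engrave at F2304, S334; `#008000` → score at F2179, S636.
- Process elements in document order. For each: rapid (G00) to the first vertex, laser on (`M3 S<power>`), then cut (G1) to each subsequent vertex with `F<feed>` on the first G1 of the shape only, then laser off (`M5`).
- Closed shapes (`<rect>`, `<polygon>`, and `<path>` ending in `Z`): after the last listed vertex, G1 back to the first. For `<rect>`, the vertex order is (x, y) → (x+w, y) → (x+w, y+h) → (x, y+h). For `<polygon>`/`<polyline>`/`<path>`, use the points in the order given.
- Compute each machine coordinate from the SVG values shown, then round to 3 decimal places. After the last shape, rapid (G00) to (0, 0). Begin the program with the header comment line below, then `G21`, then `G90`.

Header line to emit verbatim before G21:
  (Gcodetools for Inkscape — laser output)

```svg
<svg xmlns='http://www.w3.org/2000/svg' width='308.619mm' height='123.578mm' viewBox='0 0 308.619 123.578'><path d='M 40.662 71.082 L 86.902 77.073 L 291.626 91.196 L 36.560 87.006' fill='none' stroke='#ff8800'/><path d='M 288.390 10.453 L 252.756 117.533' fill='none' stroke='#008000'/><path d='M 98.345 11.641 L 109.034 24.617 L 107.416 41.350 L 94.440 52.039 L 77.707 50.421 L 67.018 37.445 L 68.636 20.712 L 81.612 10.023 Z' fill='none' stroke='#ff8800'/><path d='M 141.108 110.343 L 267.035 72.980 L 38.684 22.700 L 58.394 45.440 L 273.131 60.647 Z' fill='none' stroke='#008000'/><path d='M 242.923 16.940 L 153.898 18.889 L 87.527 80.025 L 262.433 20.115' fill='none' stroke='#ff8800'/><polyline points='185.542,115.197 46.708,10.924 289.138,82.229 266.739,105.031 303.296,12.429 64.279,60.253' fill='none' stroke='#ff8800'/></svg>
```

(Gcodetools for Inkscape — laser output)
G21
G90
G00 X40.662 Y52.496
M3 S334
G1 X86.902 Y46.505 F2304
G1 X291.626 Y32.382
G1 X36.560 Y36.572
M5
G00 X288.390 Y113.125
M3 S636
G1 X252.756 Y6.045 F2179
M5
G00 X98.345 Y111.937
M3 S334
G1 X109.034 Y98.961 F2304
G1 X107.416 Y82.228
G1 X94.440 Y71.539
G1 X77.707 Y73.157
G1 X67.018 Y86.133
G1 X68.636 Y102.866
G1 X81.612 Y113.555
G1 X98.345 Y111.937
M5
G00 X141.108 Y13.235
M3 S636
G1 X267.035 Y50.598 F2179
G1 X38.684 Y100.878
G1 X58.394 Y78.138
G1 X273.131 Y62.931
G1 X141.108 Y13.235
M5
G00 X242.923 Y106.638
M3 S334
G1 X153.898 Y104.689 F2304
G1 X87.527 Y43.553
G1 X262.433 Y103.463
M5
G00 X185.542 Y8.381
M3 S334
G1 X46.708 Y112.654 F2304
G1 X289.138 Y41.349
G1 X266.739 Y18.547
G1 X303.296 Y111.149
G1 X64.279 Y63.325
M5
G00 X0.000 Y0.000

viewBox `0 0 308.619 123.578` with mm width/height → 1 unit = 1 mm. Flip: y_m = 123.578 − y_svg.

**Shape 1** — `<path>` open polyline, stroke `#ff8800` → engrave (S334, F2304). Machine vertices: (40.662,52.496) → (86.902,46.505) → (291.626,32.382) → (36.560,36.572). Open path.

**Shape 2** — `<path>` line segment, stroke `#008000` → score (S636, F2179). Machine vertices: (288.390,113.125) → (252.756,6.045). Open path.

**Shape 3** — `<path>` regular polygon, stroke `#ff8800` → engrave (S334, F2304). Machine vertices: (98.345,111.937) → (109.034,98.961) → (107.416,82.228) → (94.440,71.539) → (77.707,73.157) → (67.018,86.133) → (68.636,102.866) → (81.612,113.555) → (98.345,111.937). Closed: final G1 returns to the first vertex.

**Shape 4** — `<path>` closed polygon, stroke `#008000` → score (S636, F2179). Machine vertices: (141.108,13.235) → (267.035,50.598) → (38.684,100.878) → (58.394,78.138) → (273.131,62.931) → (141.108,13.235). Closed: final G1 returns to the first vertex.

**Shape 5** — `<path>` open polyline, stroke `#ff8800` → engrave (S334, F2304). Machine vertices: (242.923,106.638) → (153.898,104.689) → (87.527,43.553) → (262.433,103.463). Open path.

**Shape 6** — `<polyline>` open polyline, stroke `#ff8800` → engrave (S334, F2304). Machine vertices: (185.542,8.381) → (46.708,112.654) → (289.138,41.349) → (266.739,18.547) → (303.296,111.149) → (64.279,63.325). Open path.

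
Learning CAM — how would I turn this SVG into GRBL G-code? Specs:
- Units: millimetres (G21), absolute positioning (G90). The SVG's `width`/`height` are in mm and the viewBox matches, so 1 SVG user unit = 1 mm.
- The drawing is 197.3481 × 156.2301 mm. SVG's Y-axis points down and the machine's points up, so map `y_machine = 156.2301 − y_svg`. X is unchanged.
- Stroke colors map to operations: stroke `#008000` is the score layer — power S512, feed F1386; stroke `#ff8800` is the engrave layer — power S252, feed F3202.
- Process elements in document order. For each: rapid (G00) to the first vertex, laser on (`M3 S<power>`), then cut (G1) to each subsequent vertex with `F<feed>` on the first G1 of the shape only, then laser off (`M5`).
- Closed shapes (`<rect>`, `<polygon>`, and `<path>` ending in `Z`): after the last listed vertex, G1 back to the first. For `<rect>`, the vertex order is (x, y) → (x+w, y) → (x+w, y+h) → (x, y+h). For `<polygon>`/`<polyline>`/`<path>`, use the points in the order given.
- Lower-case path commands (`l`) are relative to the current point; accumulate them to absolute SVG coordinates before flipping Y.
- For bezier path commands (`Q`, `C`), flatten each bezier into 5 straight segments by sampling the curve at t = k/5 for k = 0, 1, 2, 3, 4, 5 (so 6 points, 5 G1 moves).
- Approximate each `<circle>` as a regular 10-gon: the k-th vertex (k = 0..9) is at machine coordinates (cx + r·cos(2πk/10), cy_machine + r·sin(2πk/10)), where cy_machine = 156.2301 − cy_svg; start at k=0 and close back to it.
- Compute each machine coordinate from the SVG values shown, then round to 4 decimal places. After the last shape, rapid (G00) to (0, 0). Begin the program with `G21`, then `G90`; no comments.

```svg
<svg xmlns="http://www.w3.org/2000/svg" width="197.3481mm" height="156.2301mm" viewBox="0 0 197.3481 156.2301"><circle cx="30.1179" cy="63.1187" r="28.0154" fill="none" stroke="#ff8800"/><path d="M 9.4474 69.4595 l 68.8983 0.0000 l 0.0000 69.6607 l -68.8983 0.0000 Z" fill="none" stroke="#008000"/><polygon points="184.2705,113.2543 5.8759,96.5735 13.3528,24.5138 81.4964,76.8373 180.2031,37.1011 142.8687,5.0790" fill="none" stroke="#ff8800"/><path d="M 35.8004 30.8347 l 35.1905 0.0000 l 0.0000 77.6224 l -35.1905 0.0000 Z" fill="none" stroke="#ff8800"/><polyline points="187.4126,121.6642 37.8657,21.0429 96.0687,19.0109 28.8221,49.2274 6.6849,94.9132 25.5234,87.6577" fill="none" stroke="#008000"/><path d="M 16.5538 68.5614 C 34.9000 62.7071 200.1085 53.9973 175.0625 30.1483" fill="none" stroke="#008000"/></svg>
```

G21
G90
G00 X58.1333 Y93.1114
M3 S252
G1 X52.7828 Y109.5784 F3202
G1 X38.7751 Y119.7556
G1 X21.4607 Y119.7556
G1 X7.4530 Y109.5784
G1 X2.1025 Y93.1114
G1 X7.4530 Y76.6444
G1 X21.4607 Y66.4672
G1 X38.7751 Y66.4672
G1 X52.7828 Y76.6444
G1 X58.1333 Y93.1114
M5
G00 X9.4474 Y86.7706
M3 S512
G1 X78.3457 Y86.7706 F1386
G1 X78.3457 Y17.1099
G1 X9.4474 Y17.1099
G1 X9.4474 Y86.7706
M5
G00 X184.2705 Y42.9758
M3 S252
G1 X5.8759 Y59.6566 F3202
G1 X13.3528 Y131.7163
G1 X81.4964 Y79.3928
G1 X180.2031 Y119.1290
G1 X142.8687 Y151.1511
G1 X184.2705 Y42.9758
M5
G00 X35.8004 Y125.3954
M3 S252
G1 X70.9909 Y125.3954 F3202
G1 X70.9909 Y47.7730
G1 X35.8004 Y47.7730
G1 X35.8004 Y125.3954
M5
G00 X187.4126 Y34.5659
M3 S512
G1 X37.8657 Y135.1872 F1386
G1 X96.0687 Y137.2192
G1 X28.8221 Y107.0027
G1 X6.6849 Y61.3169
G1 X25.5234 Y68.5724
M5
G00 X16.5538 Y87.6687
M3 S512
G1 X42.4881 Y91.6222 F1386
G1 X87.4877 Y96.8507
G1 X135.3710 Y103.9437
G1 X169.9565 Y113.4908
G1 X175.0625 Y126.0818
M5
G00 X0.0000 Y0.0000

viewBox `0 0 197.3481 156.2301` with mm width/height → 1 unit = 1 mm. Flip: y_m = 156.2301 − y_svg.

**Shape 1** — `<circle>` circle, stroke `#ff8800` → engrave (S252, F3202). Machine vertices: (58.1333,93.1114) → (52.7828,109.5784) → (38.7751,119.7556) → (21.4607,119.7556) → (7.4530,109.5784) → (2.1025,93.1114) → (7.4530,76.6444) → (21.4607,66.4672) → (38.7751,66.4672) → (52.7828,76.6444) → (58.1333,93.1114). Closed: final G1 returns to the first vertex.

**Shape 2** — `<path>` rectangle, stroke `#008000` → score (S512, F1386). Machine vertices: (9.4474,86.7706) → (78.3457,86.7706) → (78.3457,17.1099) → (9.4474,17.1099) → (9.4474,86.7706). Closed: final G1 returns to the first vertex.

**Shape 3** — `<polygon>` closed polygon, stroke `#ff8800` → engrave (S252, F3202). Machine vertices: (184.2705,42.9758) → (5.8759,59.6566) → (13.3528,131.7163) → (81.4964,79.3928) → (180.2031,119.1290) → (142.8687,151.1511) → (184.2705,42.9758). Closed: final G1 returns to the first vertex.

**Shape 4** — `<path>` rectangle, stroke `#ff8800` → engrave (S252, F3202). Machine vertices: (35.8004,125.3954) → (70.9909,125.3954) → (70.9909,47.7730) → (35.8004,47.7730) → (35.8004,125.3954). Closed: final G1 returns to the first vertex.

**Shape 5** — `<polyline>` open polyline, stroke `#008000` → score (S512, F1386). Machine vertices: (187.4126,34.5659) → (37.8657,135.1872) → (96.0687,137.2192) → (28.8221,107.0027) → (6.6849,61.3169) → (25.5234,68.5724). Open path.

**Shape 6** — `<path>` cubic bezier, stroke `#008000` → score (S512, F1386). Control points (SVG): P0=(16.5538,68.5614), P1=(34.9000,62.7071), P2=(200.1085,53.9973), P3=(175.0625,30.1483); sampled at t=k/5. Machine vertices: (16.5538,87.6687) → (42.4881,91.6222) → (87.4877,96.8507) → (135.3710,103.9437) → (169.9565,113.4908) → (175.0625,126.0818). Open path.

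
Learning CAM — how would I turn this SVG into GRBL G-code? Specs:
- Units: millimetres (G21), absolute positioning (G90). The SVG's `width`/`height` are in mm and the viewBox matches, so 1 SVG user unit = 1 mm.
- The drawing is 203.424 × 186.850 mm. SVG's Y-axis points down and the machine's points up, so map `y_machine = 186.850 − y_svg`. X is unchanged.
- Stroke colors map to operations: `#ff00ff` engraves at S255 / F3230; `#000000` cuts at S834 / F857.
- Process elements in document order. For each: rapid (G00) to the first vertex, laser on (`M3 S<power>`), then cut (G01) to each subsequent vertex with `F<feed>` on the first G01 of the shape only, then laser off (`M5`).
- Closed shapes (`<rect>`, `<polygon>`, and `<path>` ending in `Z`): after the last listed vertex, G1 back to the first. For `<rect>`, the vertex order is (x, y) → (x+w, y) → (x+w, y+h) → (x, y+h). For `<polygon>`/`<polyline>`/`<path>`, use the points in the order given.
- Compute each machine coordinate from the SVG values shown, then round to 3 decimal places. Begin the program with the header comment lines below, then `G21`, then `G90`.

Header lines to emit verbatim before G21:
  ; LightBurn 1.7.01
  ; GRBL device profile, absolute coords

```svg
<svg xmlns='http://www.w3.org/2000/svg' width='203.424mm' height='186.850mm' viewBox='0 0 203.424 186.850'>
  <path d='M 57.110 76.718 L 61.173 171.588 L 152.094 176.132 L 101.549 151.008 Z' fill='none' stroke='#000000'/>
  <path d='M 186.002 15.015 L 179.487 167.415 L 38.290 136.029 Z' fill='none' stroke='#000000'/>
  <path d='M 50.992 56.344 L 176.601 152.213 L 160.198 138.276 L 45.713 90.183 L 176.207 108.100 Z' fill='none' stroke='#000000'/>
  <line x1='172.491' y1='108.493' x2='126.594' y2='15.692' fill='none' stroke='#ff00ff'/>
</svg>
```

viewBox `0 0 203.424 186.850` with mm width/height → 1 unit = 1 mm. Flip: y_m = 186.850 − y_svg.

**Shape 1** — `<path>` closed polygon, stroke `#000000` → cut (S834, F857). Machine vertices: (57.110,110.132) → (61.173,15.262) → (152.094,10.718) → (101.549,35.842) → (57.110,110.132). Closed: final G1 returns to the first vertex.

**Shape 2** — `<path>` closed polygon, stroke `#000000` → cut (S834, F857). Machine vertices: (186.002,171.835) → (179.487,19.435) → (38.290,50.821) → (186.002,171.835). Closed: final G1 returns to the first vertex.

**Shape 3** — `<path>` closed polygon, stroke `#000000` → cut (S834, F857). Machine vertices: (50.992,130.506) → (176.601,34.637) → (160.198,48.574) → (45.713,96.667) → (176.207,78.750) → (50.992,130.506). Closed: final G1 returns to the first vertex.

**Shape 4** — `<line>` line segment, stroke `#ff00ff` → engrave (S255, F3230). Machine vertices: (172.491,78.357) → (126.594,171.158). Open path.

; LightBurn 1.7.01
; GRBL device profile, absolute coords
G21
G90
G00 X57.110 Y110.132
M3 S834
G01 X61.173 Y15.262 F857
G01 X152.094 Y10.718
G01 X101.549 Y35.842
G01 X57.110 Y110.132
M5
G00 X186.002 Y171.835
M3 S834
G01 X179.487 Y19.435 F857
G01 X38.290 Y50.821
G01 X186.002 Y171.835
M5
G00 X50.992 Y130.506
M3 S834
G01 X176.601 Y34.637 F857
G01 X160.198 Y48.574
G01 X45.713 Y96.667
G01 X176.207 Y78.750
G01 X50.992 Y130.506
M5
G00 X172.491 Y78.357
M3 S255
G01 X126.594 Y171.158 F3230
M5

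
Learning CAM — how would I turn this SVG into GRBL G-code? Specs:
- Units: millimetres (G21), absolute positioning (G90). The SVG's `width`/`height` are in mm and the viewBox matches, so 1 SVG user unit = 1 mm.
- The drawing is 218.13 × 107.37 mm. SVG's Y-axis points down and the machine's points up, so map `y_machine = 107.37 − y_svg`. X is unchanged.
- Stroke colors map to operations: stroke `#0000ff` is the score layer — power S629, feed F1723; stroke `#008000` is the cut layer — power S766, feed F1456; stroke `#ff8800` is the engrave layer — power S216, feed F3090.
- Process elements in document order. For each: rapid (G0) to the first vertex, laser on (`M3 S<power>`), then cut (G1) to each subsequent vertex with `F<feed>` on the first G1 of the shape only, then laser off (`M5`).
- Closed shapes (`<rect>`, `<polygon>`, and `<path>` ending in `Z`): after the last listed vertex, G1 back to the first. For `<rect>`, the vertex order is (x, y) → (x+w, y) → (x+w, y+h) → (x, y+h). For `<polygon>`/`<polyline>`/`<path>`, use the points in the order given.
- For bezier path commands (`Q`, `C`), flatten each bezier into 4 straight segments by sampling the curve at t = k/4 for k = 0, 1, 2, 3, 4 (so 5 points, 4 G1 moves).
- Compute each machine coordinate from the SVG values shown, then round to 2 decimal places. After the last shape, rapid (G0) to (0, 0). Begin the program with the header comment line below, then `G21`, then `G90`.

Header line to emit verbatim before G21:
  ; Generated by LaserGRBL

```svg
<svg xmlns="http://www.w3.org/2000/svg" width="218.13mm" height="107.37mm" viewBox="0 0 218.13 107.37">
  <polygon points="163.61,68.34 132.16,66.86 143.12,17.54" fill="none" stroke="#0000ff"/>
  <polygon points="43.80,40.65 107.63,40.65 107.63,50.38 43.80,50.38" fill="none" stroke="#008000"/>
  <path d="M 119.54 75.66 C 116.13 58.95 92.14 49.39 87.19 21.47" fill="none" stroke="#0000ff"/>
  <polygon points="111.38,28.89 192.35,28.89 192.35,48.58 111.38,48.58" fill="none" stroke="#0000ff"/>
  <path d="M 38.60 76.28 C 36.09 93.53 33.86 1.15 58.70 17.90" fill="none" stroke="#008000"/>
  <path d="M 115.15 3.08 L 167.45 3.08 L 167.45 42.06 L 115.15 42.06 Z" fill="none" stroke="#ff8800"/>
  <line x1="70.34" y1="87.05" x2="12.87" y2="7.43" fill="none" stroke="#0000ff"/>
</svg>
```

1 u = 1 mm; y_m = 107.37 − y.

[1] `<polygon>` closed polygon, #0000ff→score S629 F1723: (163.61,39.03) → (132.16,40.51) → (143.12,89.83) → (163.61,39.03) (closed)

[2] `<polygon>` rectangle, #008000→cut S766 F1456: (43.80,66.72) → (107.63,66.72) → (107.63,56.99) → (43.80,56.99) → (43.80,66.72) (closed)

[3] `<path>` cubic bezier, #0000ff→score S629 F1723: (119.54,31.71) → (113.74,43.30) → (103.94,54.60) → (93.85,68.00) → (87.19,85.90)

[4] `<polygon>` rectangle, #0000ff→score S629 F1723: (111.38,78.48) → (192.35,78.48) → (192.35,58.79) → (111.38,58.79) → (111.38,78.48) (closed)

[5] `<path>` cubic bezier, #008000→cut S766 F1456: (38.60,31.09) → (37.19,35.29) → (38.39,60.09) → (44.73,84.99) → (58.70,89.47)

[6] `<path>` rectangle, #ff8800→engrave S216 F3090: (115.15,104.29) → (167.45,104.29) → (167.45,65.31) → (115.15,65.31) → (115.15,104.29) (closed)

[7] `<line>` line segment, #0000ff→score S629 F1723: (70.34,20.32) → (12.87,99.94)

; Generated by LaserGRBL
G21
G90
G0 X163.61 Y39.03
M3 S629
G1 X132.16 Y40.51 F1723
G1 X143.12 Y89.83
G1 X163.61 Y39.03
M5
G0 X43.80 Y66.72
M3 S766
G1 X107.63 Y66.72 F1456
G1 X107.63 Y56.99
G1 X43.80 Y56.99
G1 X43.80 Y66.72
M5
G0 X119.54 Y31.71
M3 S629
G1 X113.74 Y43.30 F1723
G1 X103.94 Y54.60
G1 X93.85 Y68.00
G1 X87.19 Y85.90
M5
G0 X111.38 Y78.48
M3 S629
G1 X192.35 Y78.48 F1723
G1 X192.35 Y58.79
G1 X111.38 Y58.79
G1 X111.38 Y78.48
M5
G0 X38.60 Y31.09
M3 S766
G1 X37.19 Y35.29 F1456
G1 X38.39 Y60.09
G1 X44.73 Y84.99
G1 X58.70 Y89.47
M5
G0 X115.15 Y104.29
M3 S216
G1 X167.45 Y104.29 F3090
G1 X167.45 Y65.31
G1 X115.15 Y65.31
G1 X115.15 Y104.29
M5
G0 X70.34 Y20.32
M3 S629
G1 X12.87 Y99.94 F1723
M5
G0 X0.00 Y0.00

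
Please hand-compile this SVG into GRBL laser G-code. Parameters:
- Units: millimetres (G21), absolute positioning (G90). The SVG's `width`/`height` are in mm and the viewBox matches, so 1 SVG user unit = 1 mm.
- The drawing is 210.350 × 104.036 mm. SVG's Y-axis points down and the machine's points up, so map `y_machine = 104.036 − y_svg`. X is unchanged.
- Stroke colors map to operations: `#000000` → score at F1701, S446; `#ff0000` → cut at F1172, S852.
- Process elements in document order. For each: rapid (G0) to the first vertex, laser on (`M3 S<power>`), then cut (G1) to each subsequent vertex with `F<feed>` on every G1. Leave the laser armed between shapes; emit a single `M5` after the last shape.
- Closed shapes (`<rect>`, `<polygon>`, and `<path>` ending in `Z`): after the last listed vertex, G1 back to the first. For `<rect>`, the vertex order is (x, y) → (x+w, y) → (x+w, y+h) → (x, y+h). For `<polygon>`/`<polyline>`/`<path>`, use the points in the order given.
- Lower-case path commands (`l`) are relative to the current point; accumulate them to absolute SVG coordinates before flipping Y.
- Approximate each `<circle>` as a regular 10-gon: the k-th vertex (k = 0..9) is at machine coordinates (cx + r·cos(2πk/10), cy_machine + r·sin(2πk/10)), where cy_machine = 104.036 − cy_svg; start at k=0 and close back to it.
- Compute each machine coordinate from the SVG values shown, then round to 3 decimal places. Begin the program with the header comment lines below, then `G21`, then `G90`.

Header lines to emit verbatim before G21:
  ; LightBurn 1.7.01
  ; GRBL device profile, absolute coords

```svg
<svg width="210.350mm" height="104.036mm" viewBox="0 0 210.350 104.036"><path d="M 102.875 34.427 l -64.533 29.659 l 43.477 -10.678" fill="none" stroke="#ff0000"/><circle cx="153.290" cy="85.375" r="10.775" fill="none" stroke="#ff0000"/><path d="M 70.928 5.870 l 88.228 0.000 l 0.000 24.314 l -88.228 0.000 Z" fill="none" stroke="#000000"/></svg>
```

; LightBurn 1.7.01
; GRBL device profile, absolute coords
G21
G90
G0 X102.875 Y69.609
M3 S852
G1 X38.342 Y39.950 F1172
G1 X81.819 Y50.628 F1172
G0 X164.065 Y18.661
M3 S852
G1 X162.007 Y24.994 F1172
G1 X156.620 Y28.909 F1172
G1 X149.960 Y28.909 F1172
G1 X144.573 Y24.994 F1172
G1 X142.515 Y18.661 F1172
G1 X144.573 Y12.328 F1172
G1 X149.960 Y8.413 F1172
G1 X156.620 Y8.413 F1172
G1 X162.007 Y12.328 F1172
G1 X164.065 Y18.661 F1172
G0 X70.928 Y98.166
M3 S446
G1 X159.156 Y98.166 F1701
G1 X159.156 Y73.852 F1701
G1 X70.928 Y73.852 F1701
G1 X70.928 Y98.166 F1701
M5

Since the viewBox matches the mm dimensions, user units are millimetres directly. The only transform is the Y-flip y_m = 104.036 − y_svg.

Shape 1 is a open polyline drawn with `<path>`. Its stroke #ff0000 means cut at S852, F1172. After flipping Y the toolpath is (102.875,69.609) → (38.342,39.950) → (81.819,50.628).

Shape 2 is a circle drawn with `<circle>`. Its stroke #ff0000 means cut at S852, F1172. After flipping Y the toolpath is (164.065,18.661) → (162.007,24.994) → (156.620,28.909) → (149.960,28.909) → (144.573,24.994) → (142.515,18.661) → (144.573,12.328) → (149.960,8.413) → (156.620,8.413) → (162.007,12.328) → (164.065,18.661), returning to the start.

Shape 3 is a rectangle drawn with `<path>`. Its stroke #000000 means score at S446, F1701. After flipping Y the toolpath is (70.928,98.166) → (159.156,98.166) → (159.156,73.852) → (70.928,73.852) → (70.928,98.166), returning to the start.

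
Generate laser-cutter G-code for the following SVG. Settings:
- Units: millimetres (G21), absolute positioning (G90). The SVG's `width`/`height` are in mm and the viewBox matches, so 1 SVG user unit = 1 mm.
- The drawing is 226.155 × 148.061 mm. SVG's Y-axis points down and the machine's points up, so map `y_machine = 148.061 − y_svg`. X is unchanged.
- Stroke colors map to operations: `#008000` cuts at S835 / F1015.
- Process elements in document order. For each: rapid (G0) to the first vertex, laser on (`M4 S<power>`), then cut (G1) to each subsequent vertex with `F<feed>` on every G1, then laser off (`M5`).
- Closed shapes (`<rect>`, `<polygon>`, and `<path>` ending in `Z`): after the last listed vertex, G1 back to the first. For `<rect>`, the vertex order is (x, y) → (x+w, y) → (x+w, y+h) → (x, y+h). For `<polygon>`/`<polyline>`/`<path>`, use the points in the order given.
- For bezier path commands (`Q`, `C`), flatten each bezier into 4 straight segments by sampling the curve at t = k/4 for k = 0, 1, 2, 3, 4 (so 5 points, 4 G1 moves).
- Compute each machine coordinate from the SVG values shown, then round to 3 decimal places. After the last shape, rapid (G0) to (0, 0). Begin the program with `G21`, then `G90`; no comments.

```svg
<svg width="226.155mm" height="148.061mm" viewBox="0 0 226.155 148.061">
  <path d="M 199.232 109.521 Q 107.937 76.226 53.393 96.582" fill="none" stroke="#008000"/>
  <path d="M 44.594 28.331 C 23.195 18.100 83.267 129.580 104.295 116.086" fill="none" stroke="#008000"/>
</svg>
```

G21
G90
G0 X199.232 Y38.540
M4 S835
G1 X155.881 Y51.834 F1015
G1 X117.125 Y58.422 F1015
G1 X82.962 Y58.304 F1015
G1 X53.393 Y51.479 F1015
M5
G0 X44.594 Y119.730
M4 S835
G1 X41.938 Y108.437 F1015
G1 X58.534 Y74.629 F1015
G1 X83.086 Y41.433 F1015
G1 X104.295 Y31.975 F1015
M5
G0 X0.000 Y0.000

1 u = 1 mm; y_m = 148.061 − y.

[1] `<path>` quadratic bezier, #008000→cut S835 F1015: (199.232,38.540) → (155.881,51.834) → (117.125,58.422) → (82.962,58.304) → (53.393,51.479)

[2] `<path>` cubic bezier, #008000→cut S835 F1015: (44.594,119.730) → (41.938,108.437) → (58.534,74.629) → (83.086,41.433) → (104.295,31.975)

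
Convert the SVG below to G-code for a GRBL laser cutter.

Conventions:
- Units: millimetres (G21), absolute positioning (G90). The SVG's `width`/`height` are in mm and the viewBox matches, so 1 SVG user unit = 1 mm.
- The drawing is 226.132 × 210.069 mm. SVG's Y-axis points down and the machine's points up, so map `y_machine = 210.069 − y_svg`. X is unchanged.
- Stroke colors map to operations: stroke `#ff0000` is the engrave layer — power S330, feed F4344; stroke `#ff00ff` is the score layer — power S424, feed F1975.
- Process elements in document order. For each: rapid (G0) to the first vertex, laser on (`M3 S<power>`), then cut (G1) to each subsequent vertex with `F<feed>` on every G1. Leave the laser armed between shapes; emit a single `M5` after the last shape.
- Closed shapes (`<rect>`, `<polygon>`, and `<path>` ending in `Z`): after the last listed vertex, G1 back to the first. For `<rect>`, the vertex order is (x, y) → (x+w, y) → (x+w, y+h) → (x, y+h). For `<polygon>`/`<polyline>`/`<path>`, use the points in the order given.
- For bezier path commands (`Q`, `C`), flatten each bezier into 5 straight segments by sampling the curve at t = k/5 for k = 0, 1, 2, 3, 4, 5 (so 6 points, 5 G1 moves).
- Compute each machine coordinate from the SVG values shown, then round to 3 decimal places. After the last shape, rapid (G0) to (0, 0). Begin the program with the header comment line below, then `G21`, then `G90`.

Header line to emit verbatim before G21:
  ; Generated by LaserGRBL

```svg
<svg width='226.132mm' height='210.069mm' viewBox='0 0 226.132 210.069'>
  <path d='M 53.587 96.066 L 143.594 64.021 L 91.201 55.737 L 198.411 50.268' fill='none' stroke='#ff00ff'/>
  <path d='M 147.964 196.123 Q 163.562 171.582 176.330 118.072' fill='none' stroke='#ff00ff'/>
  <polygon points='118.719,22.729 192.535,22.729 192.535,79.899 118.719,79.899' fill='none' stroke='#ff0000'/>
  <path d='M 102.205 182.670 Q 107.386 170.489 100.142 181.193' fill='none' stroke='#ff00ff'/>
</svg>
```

; Generated by LaserGRBL
G21
G90
G0 X53.587 Y114.003
M3 S424
G1 X143.594 Y146.048 F1975
G1 X91.201 Y154.332 F1975
G1 X198.411 Y159.801 F1975
G0 X147.964 Y13.946
M3 S424
G1 X154.090 Y24.921 F1975
G1 X159.990 Y38.214 F1975
G1 X165.663 Y53.824 F1975
G1 X171.110 Y71.752 F1975
G1 X176.330 Y91.997 F1975
G0 X118.719 Y187.340
M3 S330
G1 X192.535 Y187.340 F4344
G1 X192.535 Y130.170 F4344
G1 X118.719 Y130.170 F4344
G1 X118.719 Y187.340 F4344
G0 X102.205 Y27.399
M3 S424
G1 X103.780 Y31.356 F1975
G1 X104.362 Y33.482 F1975
G1 X103.949 Y33.778 F1975
G1 X102.543 Y32.242 F1975
G1 X100.142 Y28.876 F1975
M5
G0 X0.000 Y0.000

1 u = 1 mm; y_m = 210.069 − y.

[1] `<path>` open polyline, #ff00ff→score S424 F1975: (53.587,114.003) → (143.594,146.048) → (91.201,154.332) → (198.411,159.801)

[2] `<path>` quadratic bezier, #ff00ff→score S424 F1975: (147.964,13.946) → (154.090,24.921) → (159.990,38.214) → (165.663,53.824) → (171.110,71.752) → (176.330,91.997)

[3] `<polygon>` rectangle, #ff0000→engrave S330 F4344: (118.719,187.340) → (192.535,187.340) → (192.535,130.170) → (118.719,130.170) → (118.719,187.340) (closed)

[4] `<path>` quadratic bezier, #ff00ff→score S424 F1975: (102.205,27.399) → (103.780,31.356) → (104.362,33.482) → (103.949,33.778) → (102.543,32.242) → (100.142,28.876)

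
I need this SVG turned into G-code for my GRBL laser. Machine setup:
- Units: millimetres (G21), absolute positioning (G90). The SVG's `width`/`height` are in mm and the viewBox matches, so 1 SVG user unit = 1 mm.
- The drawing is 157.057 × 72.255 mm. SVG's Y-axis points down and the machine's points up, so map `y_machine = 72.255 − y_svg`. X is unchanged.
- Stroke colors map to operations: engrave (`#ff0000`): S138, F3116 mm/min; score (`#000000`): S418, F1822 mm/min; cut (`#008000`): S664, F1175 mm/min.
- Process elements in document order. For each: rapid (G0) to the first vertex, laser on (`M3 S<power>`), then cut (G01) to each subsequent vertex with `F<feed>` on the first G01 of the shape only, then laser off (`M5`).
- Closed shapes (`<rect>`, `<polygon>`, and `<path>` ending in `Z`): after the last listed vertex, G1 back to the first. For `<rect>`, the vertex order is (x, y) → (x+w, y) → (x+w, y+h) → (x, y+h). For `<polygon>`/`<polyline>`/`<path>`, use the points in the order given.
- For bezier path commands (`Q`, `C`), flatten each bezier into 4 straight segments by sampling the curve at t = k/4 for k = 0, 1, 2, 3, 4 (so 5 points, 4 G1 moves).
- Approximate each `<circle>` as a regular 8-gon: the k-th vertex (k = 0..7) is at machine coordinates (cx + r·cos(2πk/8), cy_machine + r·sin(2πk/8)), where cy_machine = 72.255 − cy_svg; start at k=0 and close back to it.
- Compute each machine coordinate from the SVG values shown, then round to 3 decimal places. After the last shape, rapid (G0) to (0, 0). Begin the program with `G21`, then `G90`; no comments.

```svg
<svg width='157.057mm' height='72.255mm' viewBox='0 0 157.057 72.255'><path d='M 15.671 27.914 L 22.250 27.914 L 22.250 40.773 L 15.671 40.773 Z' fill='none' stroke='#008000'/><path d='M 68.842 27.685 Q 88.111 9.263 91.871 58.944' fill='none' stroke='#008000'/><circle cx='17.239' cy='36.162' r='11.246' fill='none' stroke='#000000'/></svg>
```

G21
G90
G0 X15.671 Y44.341
M3 S664
G01 X22.250 Y44.341 F1175
G01 X22.250 Y31.482
G01 X15.671 Y31.482
G01 X15.671 Y44.341
M5
G0 X68.842 Y44.570
M3 S664
G01 X77.507 Y49.525 F1175
G01 X84.234 Y45.966
G01 X89.022 Y33.895
G01 X91.871 Y13.311
M5
G0 X28.485 Y36.093
M3 S418
G01 X25.191 Y44.045 F1822
G01 X17.239 Y47.339
G01 X9.287 Y44.045
G01 X5.993 Y36.093
G01 X9.287 Y28.141
G01 X17.239 Y24.847
G01 X25.191 Y28.141
G01 X28.485 Y36.093
M5
G0 X0.000 Y0.000

viewBox `0 0 157.057 72.255` with mm width/height → 1 unit = 1 mm. Flip: y_m = 72.255 − y_svg.

**Shape 1** — `<path>` rectangle, stroke `#008000` → cut (S664, F1175). Machine vertices: (15.671,44.341) → (22.250,44.341) → (22.250,31.482) → (15.671,31.482) → (15.671,44.341). Closed: final G1 returns to the first vertex.

**Shape 2** — `<path>` quadratic bezier, stroke `#008000` → cut (S664, F1175). Control points (SVG): P0=(68.842,27.685), P1=(88.111,9.263), P2=(91.871,58.944); sampled at t=k/4. Machine vertices: (68.842,44.570) → (77.507,49.525) → (84.234,45.966) → (89.022,33.895) → (91.871,13.311). Open path.

**Shape 3** — `<circle>` circle, stroke `#000000` → score (S418, F1822). Machine vertices: (28.485,36.093) → (25.191,44.045) → (17.239,47.339) → (9.287,44.045) → (5.993,36.093) → (9.287,28.141) → (17.239,24.847) → (25.191,28.141) → (28.485,36.093). Closed: final G1 returns to the first vertex.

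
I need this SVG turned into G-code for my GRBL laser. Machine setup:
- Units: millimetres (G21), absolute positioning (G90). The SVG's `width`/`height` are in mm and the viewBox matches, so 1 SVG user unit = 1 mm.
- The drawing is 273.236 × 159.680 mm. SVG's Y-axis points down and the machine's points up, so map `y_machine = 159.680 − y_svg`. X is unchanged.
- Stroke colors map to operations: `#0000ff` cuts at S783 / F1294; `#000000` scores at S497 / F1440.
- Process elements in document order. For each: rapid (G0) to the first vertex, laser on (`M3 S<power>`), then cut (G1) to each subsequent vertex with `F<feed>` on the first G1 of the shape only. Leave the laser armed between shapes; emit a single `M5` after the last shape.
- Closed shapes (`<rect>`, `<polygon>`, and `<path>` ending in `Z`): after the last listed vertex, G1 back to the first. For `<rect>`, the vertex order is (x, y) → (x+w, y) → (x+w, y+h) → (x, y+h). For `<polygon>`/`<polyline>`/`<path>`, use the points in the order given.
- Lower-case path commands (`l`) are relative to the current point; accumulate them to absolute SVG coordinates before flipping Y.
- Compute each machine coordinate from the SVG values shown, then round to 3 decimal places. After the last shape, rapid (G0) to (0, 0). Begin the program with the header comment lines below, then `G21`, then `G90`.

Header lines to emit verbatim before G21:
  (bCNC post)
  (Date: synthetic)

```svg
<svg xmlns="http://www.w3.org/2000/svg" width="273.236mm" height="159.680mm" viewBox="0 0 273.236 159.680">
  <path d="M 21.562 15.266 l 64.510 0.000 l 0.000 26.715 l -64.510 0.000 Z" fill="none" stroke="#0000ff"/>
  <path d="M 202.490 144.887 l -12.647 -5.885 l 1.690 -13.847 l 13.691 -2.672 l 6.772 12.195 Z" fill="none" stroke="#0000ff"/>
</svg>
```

Since the viewBox matches the mm dimensions, user units are millimetres directly. The only transform is the Y-flip y_m = 159.680 − y_svg.

Shape 1 is a rectangle drawn with `<path>`. Its stroke #0000ff means cut at S783, F1294. After flipping Y the toolpath is (21.562,144.414) → (86.072,144.414) → (86.072,117.699) → (21.562,117.699) → (21.562,144.414), returning to the start.

Shape 2 is a regular polygon drawn with `<path>`. Its stroke #0000ff means cut at S783, F1294. After flipping Y the toolpath is (202.490,14.793) → (189.843,20.678) → (191.533,34.525) → (205.224,37.197) → (211.996,25.002) → (202.490,14.793), returning to the start.

(bCNC post)
(Date: synthetic)
G21
G90
G0 X21.562 Y144.414
M3 S783
G1 X86.072 Y144.414 F1294
G1 X86.072 Y117.699
G1 X21.562 Y117.699
G1 X21.562 Y144.414
G0 X202.490 Y14.793
M3 S783
G1 X189.843 Y20.678 F1294
G1 X191.533 Y34.525
G1 X205.224 Y37.197
G1 X211.996 Y25.002
G1 X202.490 Y14.793
M5
G0 X0.000 Y0.000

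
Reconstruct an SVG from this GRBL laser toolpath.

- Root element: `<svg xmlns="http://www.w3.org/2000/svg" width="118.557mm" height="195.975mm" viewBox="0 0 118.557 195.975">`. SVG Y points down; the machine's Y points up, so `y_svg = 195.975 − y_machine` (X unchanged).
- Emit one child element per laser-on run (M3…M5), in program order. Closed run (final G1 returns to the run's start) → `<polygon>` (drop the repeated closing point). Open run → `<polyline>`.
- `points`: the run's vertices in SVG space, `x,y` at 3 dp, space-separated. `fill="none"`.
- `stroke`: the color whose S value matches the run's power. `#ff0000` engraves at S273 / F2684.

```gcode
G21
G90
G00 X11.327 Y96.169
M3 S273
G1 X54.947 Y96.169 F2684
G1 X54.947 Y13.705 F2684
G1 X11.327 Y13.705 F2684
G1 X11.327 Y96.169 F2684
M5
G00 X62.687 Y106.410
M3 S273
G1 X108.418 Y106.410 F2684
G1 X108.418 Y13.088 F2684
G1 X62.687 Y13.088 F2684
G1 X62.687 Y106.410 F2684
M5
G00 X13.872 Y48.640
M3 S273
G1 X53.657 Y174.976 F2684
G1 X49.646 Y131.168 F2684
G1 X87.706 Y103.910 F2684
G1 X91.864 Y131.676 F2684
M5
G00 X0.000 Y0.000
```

<svg xmlns="http://www.w3.org/2000/svg" width="118.557mm" height="195.975mm" viewBox="0 0 118.557 195.975">
  <polygon points="11.327,99.806 54.947,99.806 54.947,182.270 11.327,182.270" fill="none" stroke="#ff0000"/>
  <polygon points="62.687,89.565 108.418,89.565 108.418,182.887 62.687,182.887" fill="none" stroke="#ff0000"/>
  <polyline points="13.872,147.335 53.657,20.999 49.646,64.807 87.706,92.065 91.864,64.299" fill="none" stroke="#ff0000"/>
</svg>

Each laser-on run becomes one SVG element. Flip Y back into SVG space with y_svg = 195.975 − y_machine. Every run uses S273, so all elements get stroke `#ff0000` (engrave).

Run 1: The run returns to its start, so emit a `<polygon>` with points (Y-flipped): 11.327,99.806 54.947,99.806 54.947,182.270 11.327,182.270.

Run 2: The run returns to its start, so emit a `<polygon>` with points (Y-flipped): 62.687,89.565 108.418,89.565 108.418,182.887 62.687,182.887.

Run 3: The run is open, so emit a `<polyline>` with points (Y-flipped): 13.872,147.335 53.657,20.999 49.646,64.807 87.706,92.065 91.864,64.299.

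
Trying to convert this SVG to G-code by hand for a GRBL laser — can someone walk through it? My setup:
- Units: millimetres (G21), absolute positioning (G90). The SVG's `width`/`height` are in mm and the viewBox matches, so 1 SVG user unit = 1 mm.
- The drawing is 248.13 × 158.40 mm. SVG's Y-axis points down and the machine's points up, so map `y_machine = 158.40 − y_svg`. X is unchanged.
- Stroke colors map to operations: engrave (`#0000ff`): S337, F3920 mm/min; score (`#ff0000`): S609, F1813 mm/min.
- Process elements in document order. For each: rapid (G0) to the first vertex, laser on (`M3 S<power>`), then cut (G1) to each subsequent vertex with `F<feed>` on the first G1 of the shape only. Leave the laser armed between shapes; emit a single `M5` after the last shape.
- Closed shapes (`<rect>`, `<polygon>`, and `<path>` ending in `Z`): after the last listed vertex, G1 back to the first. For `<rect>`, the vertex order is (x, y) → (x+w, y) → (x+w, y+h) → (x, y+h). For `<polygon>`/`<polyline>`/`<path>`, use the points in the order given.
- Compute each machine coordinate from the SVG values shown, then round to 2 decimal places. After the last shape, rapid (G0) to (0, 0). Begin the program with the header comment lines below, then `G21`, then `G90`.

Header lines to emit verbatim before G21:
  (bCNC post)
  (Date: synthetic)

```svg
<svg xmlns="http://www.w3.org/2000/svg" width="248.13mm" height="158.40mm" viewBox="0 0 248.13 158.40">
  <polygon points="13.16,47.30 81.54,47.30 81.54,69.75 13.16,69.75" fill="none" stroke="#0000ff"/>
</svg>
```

Since the viewBox matches the mm dimensions, user units are millimetres directly. The only transform is the Y-flip y_m = 158.40 − y_svg.

Shape 1 is a rectangle drawn with `<polygon>`. Its stroke #0000ff means engrave at S337, F3920. After flipping Y the toolpath is (13.16,111.10) → (81.54,111.10) → (81.54,88.65) → (13.16,88.65) → (13.16,111.10), returning to the start.

(bCNC post)
(Date: synthetic)
G21
G90
G0 X13.16 Y111.10
M3 S337
G1 X81.54 Y111.10 F3920
G1 X81.54 Y88.65
G1 X13.16 Y88.65
G1 X13.16 Y111.10
M5
G0 X0.00 Y0.00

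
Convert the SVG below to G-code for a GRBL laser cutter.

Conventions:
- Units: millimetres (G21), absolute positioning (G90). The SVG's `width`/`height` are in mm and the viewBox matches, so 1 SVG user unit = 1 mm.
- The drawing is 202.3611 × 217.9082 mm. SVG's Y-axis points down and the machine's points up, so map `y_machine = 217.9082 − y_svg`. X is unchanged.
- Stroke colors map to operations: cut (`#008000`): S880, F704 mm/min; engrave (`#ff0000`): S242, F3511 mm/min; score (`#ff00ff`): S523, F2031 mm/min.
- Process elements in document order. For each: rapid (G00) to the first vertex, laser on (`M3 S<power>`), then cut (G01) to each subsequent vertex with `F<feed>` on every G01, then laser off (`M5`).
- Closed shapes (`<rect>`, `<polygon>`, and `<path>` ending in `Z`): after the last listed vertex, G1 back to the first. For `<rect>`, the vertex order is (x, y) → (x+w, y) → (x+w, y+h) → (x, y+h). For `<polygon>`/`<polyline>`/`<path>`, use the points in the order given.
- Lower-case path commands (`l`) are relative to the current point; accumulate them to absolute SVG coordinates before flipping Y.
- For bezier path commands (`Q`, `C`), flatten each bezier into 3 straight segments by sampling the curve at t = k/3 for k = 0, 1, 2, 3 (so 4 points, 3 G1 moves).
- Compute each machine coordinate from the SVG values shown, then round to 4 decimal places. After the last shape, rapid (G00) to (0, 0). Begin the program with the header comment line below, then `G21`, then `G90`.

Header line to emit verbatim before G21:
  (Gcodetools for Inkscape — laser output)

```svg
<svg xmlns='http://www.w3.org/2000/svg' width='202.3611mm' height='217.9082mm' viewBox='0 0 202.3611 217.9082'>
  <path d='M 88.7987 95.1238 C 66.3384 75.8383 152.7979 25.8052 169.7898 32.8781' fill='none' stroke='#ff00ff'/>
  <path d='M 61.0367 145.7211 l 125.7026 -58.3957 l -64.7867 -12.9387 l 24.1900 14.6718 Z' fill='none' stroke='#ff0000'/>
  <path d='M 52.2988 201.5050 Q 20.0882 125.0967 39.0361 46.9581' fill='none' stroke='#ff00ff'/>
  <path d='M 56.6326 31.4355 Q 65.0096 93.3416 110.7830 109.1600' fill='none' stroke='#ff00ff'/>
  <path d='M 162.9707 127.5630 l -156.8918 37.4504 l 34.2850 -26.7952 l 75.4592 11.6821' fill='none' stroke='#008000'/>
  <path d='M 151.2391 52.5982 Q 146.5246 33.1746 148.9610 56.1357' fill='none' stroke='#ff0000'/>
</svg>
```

(Gcodetools for Inkscape — laser output)
G21
G90
G00 X88.7987 Y122.7844
M3 S523
G01 X96.0381 Y149.0653 F2031
G01 X136.2490 Y176.3215 F2031
G01 X169.7898 Y185.0301 F2031
M5
G00 X61.0367 Y72.1871
M3 S242
G01 X186.7393 Y130.5828 F3511
G01 X121.9526 Y143.5215 F3511
G01 X146.1426 Y128.8497 F3511
G01 X61.0367 Y72.1871 F3511
M5
G00 X52.2988 Y16.4032
M3 S523
G01 X36.5093 Y67.5343 F2031
G01 X32.0884 Y119.0500 F2031
G01 X39.0361 Y170.9501 F2031
M5
G00 X56.6326 Y186.4727
M3 S523
G01 X66.3724 Y150.3228 F2031
G01 X84.4226 Y124.4147 F2031
G01 X110.7830 Y108.7482 F2031
M5
G00 X162.9707 Y90.3452
M3 S880
G01 X6.0789 Y52.8948 F704
G01 X40.3639 Y79.6900 F704
G01 X115.8231 Y68.0079 F704
M5
G00 X151.2391 Y165.3100
M3 S242
G01 X148.8906 Y173.5497 F3511
G01 X148.1313 Y172.3705 F3511
G01 X148.9610 Y161.7725 F3511
M5
G00 X0.0000 Y0.0000

1 u = 1 mm; y_m = 217.9082 − y.

[1] `<path>` cubic bezier, #ff00ff→score S523 F2031: (88.7987,122.7844) → (96.0381,149.0653) → (136.2490,176.3215) → (169.7898,185.0301)

[2] `<path>` closed polygon, #ff0000→engrave S242 F3511: (61.0367,72.1871) → (186.7393,130.5828) → (121.9526,143.5215) → (146.1426,128.8497) → (61.0367,72.1871) (closed)

[3] `<path>` quadratic bezier, #ff00ff→score S523 F2031: (52.2988,16.4032) → (36.5093,67.5343) → (32.0884,119.0500) → (39.0361,170.9501)

[4] `<path>` quadratic bezier, #ff00ff→score S523 F2031: (56.6326,186.4727) → (66.3724,150.3228) → (84.4226,124.4147) → (110.7830,108.7482)

[5] `<path>` open polyline, #008000→cut S880 F704: (162.9707,90.3452) → (6.0789,52.8948) → (40.3639,79.6900) → (115.8231,68.0079)

[6] `<path>` quadratic bezier, #ff0000→engrave S242 F3511: (151.2391,165.3100) → (148.8906,173.5497) → (148.1313,172.3705) → (148.9610,161.7725)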